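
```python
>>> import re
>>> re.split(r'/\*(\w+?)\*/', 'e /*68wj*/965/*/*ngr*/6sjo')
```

['e ', '68wj', '965/*', 'ngr', '6sjo']

Matches to split on: at [2:10] → '/*68wj*/'; at [15:22] → '/*ngr*/'.
Because the pattern has a capturing group, `split` also inserts each captured text between the pieces.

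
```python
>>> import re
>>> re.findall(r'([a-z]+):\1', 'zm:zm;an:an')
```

The backreference `\1` re-matches whatever the first group consumed, character for character.
With a single group, `findall` returns only what that group captured — 2 items.

['zm', 'an']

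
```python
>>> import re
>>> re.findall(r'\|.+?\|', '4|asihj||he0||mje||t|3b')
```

['|asihj|', '|he0|', '|mje|', '|t|']

Because the quantifier is non-greedy, it stops expanding at the earliest point where the rest of the pattern can succeed.
Scanning left to right: at [1:8] → '|asihj|'; at [8:13] → '|he0|'; at [13:18] → '|mje|'; at [18:21] → '|t|'.
Since nothing is captured, `findall` lists the 4 matched substrings directly.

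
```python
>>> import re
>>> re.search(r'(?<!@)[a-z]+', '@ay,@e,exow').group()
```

'y'

Because the assertion is negative and zero-width, positions next to the forbidden text are skipped.
Unlike `match`, `search` isn't anchored — it looks for the pattern anywhere in the string.
The match spans [2:3] → 'y'.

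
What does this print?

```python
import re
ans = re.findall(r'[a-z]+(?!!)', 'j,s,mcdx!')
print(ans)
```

['j', 's', 'mcd']

`(?!…)`/`(?<!…)` only lets a position through if the neighbouring text does NOT match; no characters are consumed.
Walking the string: at [0:1] → 'j'; at [2:3] → 's'; at [4:7] → 'mcd'.
`findall` yields the raw match text (3 of them) because the pattern has no groups.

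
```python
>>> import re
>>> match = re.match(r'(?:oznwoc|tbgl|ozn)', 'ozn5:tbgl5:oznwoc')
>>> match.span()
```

(0, 3)

`re.match` only tries the pattern at the start of the string.
The match spans [0:3] → 'ozn'.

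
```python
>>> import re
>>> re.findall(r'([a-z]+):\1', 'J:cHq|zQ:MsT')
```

[]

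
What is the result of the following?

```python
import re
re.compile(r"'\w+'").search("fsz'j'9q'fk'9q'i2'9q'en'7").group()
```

"'j'"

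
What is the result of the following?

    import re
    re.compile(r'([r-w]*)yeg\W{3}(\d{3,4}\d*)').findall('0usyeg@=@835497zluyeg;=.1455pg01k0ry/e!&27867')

2 groups means each result is a tuple of 2 captured strings — 2 here.

[('us', '835497'), ('u', '1455')]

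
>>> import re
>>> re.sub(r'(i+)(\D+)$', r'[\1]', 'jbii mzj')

'jb[ii]'

This matches one or more of a literal 'i' (captured); then one or more of a non-digit (captured); then anchored at the end.
`\1` in the replacement pulls in group 1's text for each match.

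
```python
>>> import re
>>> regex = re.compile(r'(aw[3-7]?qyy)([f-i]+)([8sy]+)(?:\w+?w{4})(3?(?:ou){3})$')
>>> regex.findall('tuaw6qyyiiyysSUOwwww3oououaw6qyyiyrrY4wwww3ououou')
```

Pattern: the literal 'aw', then optionally a character in [3-7], then the literal 'qyy' (captured); then one or more of a character in [f-i] (captured); then one or more of one of [8sy] (captured); then one or more of a word character (lazy), then exactly 4 of a literal 'w' (non-capturing group); then optionally the literal '3', then the literal 'ou' repeated 3 times (captured); then anchored at the end.
`findall` packs the 4 group values into a tuple for every match.

[('aw6qyy', 'ii', 'yys', '3ououou')]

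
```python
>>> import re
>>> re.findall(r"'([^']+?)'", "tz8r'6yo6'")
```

One capturing group, so `findall` returns just the captured substring from the one match — 1 in all.

['6yo6']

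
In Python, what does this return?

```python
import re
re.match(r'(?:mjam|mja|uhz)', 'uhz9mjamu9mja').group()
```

`re.match` only tries the pattern at the start of the string.
The match spans [0:3] → 'uhz'.

'uhz'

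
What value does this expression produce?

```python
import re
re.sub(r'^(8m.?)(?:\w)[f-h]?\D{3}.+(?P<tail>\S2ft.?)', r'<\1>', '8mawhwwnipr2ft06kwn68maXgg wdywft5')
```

'<8ma>6kwn68maXgg wdywft5'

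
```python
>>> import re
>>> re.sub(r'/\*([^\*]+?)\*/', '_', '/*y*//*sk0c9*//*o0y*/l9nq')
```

'___l9nq'

Matches: at [0:5] → '/*y*/'; at [5:14] → '/*sk0c9*/'; at [14:21] → '/*o0y*/'.
Every occurrence is swapped for '_'.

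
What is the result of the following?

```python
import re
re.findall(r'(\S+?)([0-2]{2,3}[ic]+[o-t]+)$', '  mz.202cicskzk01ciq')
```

[('mz.202cicskzk', '01ciq')]

Pattern: one or more of a non-whitespace character (lazy) (captured); then 2 to 3 of a character in [0-2], then one or more of one of [ic], then one or more of a character in [o-t] (captured); then anchored at the end.
Multiple groups make `findall` return tuples — one 2-tuple for the one match.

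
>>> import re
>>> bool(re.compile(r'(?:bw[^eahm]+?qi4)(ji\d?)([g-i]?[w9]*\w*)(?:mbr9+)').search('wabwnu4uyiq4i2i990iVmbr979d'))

This matches the literal 'bw', then one or more of any character except [eahm] (lazy), then the literal 'qi4' (non-capturing group); then the literal 'ji', then optionally a digit (captured); then optionally a character in [g-i], then zero or more of one of [w9], then zero or more of a word character (captured); then the literal 'mbr', then one or more of the literal '9' (non-capturing group).
Unlike `match`, `search` isn't anchored — it looks for the pattern anywhere in the string.
Here nothing in the string fits, so the call returns None, and `bool(None)` is False.

False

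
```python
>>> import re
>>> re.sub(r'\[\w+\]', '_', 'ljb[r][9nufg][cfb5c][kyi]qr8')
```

'ljb____qr8'

`sub` substitutes '_' at each match site.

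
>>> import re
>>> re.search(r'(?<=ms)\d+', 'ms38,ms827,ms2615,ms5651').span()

The lookaround is zero-width — it requires the adjacent text to match without consuming it, so the asserted text isn't part of the match.
Unlike `match`, `search` isn't anchored — it looks for the pattern anywhere in the string.
The match spans [2:4] → '38'.

(2, 4)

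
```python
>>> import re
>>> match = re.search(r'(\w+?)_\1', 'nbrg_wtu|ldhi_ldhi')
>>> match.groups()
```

The match spans [9:18] → 'ldhi_ldhi'.
Captured: group 1 = 'ldhi'.

('ldhi',)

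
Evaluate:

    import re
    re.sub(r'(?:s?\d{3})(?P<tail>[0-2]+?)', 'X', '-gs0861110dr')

'-gX110dr'

Lazy quantifiers expand one character at a time until the remainder of the pattern can match.
Every occurrence is swapped for 'X'.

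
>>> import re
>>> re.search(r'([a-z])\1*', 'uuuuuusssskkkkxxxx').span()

After group 1 captures some text, `\1` only succeeds where that same text appears again.
`re.search` tries every starting position until one works.
The match spans [0:6] → 'uuuuuu'.
Captured: group 1 = 'u'.

(0, 6)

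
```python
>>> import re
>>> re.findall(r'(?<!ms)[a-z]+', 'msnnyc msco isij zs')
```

['msnnyc', 'msco', 'isij', 'zs']

`(?!…)`/`(?<!…)` only lets a position through if the neighbouring text does NOT match; no characters are consumed.
Scanning left to right: at [0:6] → 'msnnyc'; at [7:11] → 'msco'; at [12:16] → 'isij'; at [17:19] → 'zs'.
Since nothing is captured, `findall` lists the 4 matched substrings directly.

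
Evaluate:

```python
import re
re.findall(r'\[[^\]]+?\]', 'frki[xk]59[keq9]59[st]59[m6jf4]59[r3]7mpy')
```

['[xk]', '[keq9]', '[st]', '[m6jf4]', '[r3]']

Walking the string: at [4:8] → '[xk]'; at [10:16] → '[keq9]'; at [18:22] → '[st]'; at [24:31] → '[m6jf4]'; at [33:37] → '[r3]'.
Since nothing is captured, `findall` lists the 5 matched substrings directly.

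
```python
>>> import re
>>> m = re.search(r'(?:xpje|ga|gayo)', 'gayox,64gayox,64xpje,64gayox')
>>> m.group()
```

The regex engine tests alternatives in the order written; an earlier branch that matches wins even if a later one would match more.
`re.search` tries every starting position until one works.
The match spans [0:2] → 'ga'.

'ga'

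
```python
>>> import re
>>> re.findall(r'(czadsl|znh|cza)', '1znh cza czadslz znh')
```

The regex engine tests alternatives in the order written; an earlier branch that matches wins even if a later one would match more.
Walking the string: at [1:4] match 'znh', group 1 = 'znh'; at [5:8] match 'cza', group 1 = 'cza'; at [9:15] match 'czadsl', group 1 = 'czadsl'; at [17:20] match 'znh', group 1 = 'znh'.
Because there's exactly one group, `findall` drops the full match and keeps group 1 from each hit.

['znh', 'cza', 'czadsl', 'znh']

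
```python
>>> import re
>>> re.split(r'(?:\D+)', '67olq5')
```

['67', '5']

Pattern: one or more of a non-digit (non-capturing group).
Matches to split on: at [2:5] → 'olq'.
The string is cut at each match, leaving 2 pieces.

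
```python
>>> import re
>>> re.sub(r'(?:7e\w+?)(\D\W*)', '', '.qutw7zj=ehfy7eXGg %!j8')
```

A non-greedy quantifier consumes as few characters as it can — just enough that the remainder of the pattern still matches from where it stops; whatever follows it matches normally.
Each match is replaced by ''.

'.qutw7zj=ehfyg %!j8'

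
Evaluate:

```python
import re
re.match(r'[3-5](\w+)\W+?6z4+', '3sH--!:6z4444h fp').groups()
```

('sH',)

The pattern matches a character in [3-5]; then one or more of a word character (captured); then one or more of a non-word character (lazy), then the literal '6z', then one or more of a literal '4'.
With `match`, the pattern is implicitly anchored at the beginning.
The match spans [0:13] → '3sH--!:6z4444'.
Captured: group 1 = 'sH'.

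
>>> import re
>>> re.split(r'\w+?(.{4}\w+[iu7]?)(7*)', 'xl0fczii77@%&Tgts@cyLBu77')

['', 'l0fczii77', '', '@%&', 'gts@cyLBu77', '', '']

This matches one or more of a word character (lazy); then exactly 4 of any character, then one or more of a word character, then optionally one of [iu7] (captured); then zero or more of a literal '7' (captured).
The `?` after the quantifier makes it lazy — it takes as little as possible before letting the rest of the pattern try.
Matches to split on: at [0:10] → 'xl0fczii77'; at [13:25] → 'Tgts@cyLBu77'.
With a capturing group present, the delimiter's captured portion is kept in the result list.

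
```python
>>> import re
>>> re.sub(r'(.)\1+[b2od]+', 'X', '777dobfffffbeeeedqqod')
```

'XXXX'

The backreference `\1` re-matches whatever the first group consumed, character for character.
Matches: at [0:6] → '777dob'; at [6:12] → 'fffffb'; at [12:17] → 'eeeed'; at [17:21] → 'qqod'.
Each match is replaced by 'X'.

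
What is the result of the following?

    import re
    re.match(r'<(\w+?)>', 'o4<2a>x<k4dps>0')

With `match`, the pattern is implicitly anchored at the beginning.
Here the pattern fails at index 0, so the call returns None.

None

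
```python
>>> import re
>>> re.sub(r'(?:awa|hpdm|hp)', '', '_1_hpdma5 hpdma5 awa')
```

'_1_a5 a5 '

Alternation isn't longest-match — the leftmost alternative that fits at this position is chosen.
Matches: at [3:7] → 'hpdm'; at [10:14] → 'hpdm'; at [17:20] → 'awa'.
Each match is replaced by ''.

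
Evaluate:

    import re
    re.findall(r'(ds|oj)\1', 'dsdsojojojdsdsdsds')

A backreference is literal: `\1` must see the identical characters the first group matched.
`findall` collects group 1 from each match (4 total).

['ds', 'oj', 'ds', 'ds']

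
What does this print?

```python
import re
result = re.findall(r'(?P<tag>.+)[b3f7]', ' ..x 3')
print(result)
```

[' ..x ']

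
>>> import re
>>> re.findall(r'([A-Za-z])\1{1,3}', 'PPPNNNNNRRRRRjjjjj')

After group 1 captures some text, `\1` only succeeds where that same text appears again.
One capturing group, so `findall` returns just the captured substring from each match — 4 in all.

['P', 'N', 'R', 'j']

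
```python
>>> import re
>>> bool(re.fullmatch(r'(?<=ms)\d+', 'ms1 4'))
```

False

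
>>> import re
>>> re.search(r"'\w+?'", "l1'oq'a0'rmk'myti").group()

"'oq'"

The match spans [2:6] → "'oq'".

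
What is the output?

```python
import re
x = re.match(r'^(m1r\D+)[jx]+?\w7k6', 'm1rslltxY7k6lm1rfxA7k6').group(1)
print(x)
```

The match spans [0:12] → 'm1rslltxY7k6'.
Captured: group 1 = 'm1rsllt'.

m1rsllt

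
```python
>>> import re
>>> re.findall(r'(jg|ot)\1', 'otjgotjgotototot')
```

`\1` is not a pattern — it's the concrete string captured by group 1, re-applied verbatim.
Matches: at [8:12] match 'otot', group 1 = 'ot'; at [12:16] match 'otot', group 1 = 'ot'.
One capturing group, so `findall` returns just the captured substring from each match — 2 in all.

['ot', 'ot']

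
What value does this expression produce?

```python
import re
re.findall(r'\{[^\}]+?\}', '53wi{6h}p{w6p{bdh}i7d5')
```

['{6h}', '{w6p{bdh}']

Scanning left to right: at [4:8] → '{6h}'; at [9:18] → '{w6p{bdh}'.
`findall` yields the raw match text (2 of them) because the pattern has no groups.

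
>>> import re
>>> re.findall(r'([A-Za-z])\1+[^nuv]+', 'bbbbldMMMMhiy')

['b']

The backreference `\1` re-matches whatever the first group consumed, character for character.
With a single group, `findall` returns only what that group captured — 1 item.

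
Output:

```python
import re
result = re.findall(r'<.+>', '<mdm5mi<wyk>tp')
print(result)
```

['<mdm5mi<wyk>']

With no groups in the pattern, `findall` gives back each whole match — 1 here.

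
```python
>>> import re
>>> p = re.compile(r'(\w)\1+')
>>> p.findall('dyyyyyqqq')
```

['y', 'q']

After group 1 captures some text, `\1` only succeeds where that same text appears again.
With a single group, `findall` returns only what that group captured — 2 items.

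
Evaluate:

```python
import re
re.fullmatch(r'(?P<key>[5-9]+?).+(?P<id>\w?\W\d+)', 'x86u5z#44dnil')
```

This matches one or more of a character in [5-9] (lazy) (captured as 'key'); then one or more of any character; then optionally a word character, then a non-word character, then one or more of a digit (captured as 'id').
For `fullmatch`, every character of the input must be accounted for by the pattern.
Here the pattern can't cover the whole string, so the call returns None.

None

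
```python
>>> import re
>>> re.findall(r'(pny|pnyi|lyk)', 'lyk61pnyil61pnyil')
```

The regex engine tests alternatives in the order written; an earlier branch that matches wins even if a later one would match more.
Matches: at [0:3] match 'lyk', group 1 = 'lyk'; at [5:8] match 'pny', group 1 = 'pny'; at [12:15] match 'pny', group 1 = 'pny'.
With a single group, `findall` returns only what that group captured — 3 items.

['lyk', 'pny', 'pny']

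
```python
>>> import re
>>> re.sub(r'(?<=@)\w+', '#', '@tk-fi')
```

'@#-fi'

Because the assertion is zero-width, the text it checks is not consumed and won't appear in the result.
`sub` substitutes '#' at each match site.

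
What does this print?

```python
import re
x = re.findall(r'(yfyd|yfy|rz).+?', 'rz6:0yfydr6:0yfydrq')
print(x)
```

['rz', 'yfyd', 'yfyd']

Alternation tries branches left to right and keeps the first one that lets the overall match succeed at that position.
Matches: at [0:3] match 'rz6', group 1 = 'rz'; at [5:10] match 'yfydr', group 1 = 'yfyd'; at [13:18] match 'yfydr', group 1 = 'yfyd'.
With a single group, `findall` returns only what that group captured — 3 items.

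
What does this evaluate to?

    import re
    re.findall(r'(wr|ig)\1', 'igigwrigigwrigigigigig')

A backreference is literal: `\1` must see the identical characters the first group matched.
One capturing group, so `findall` returns just the captured substring from each match — 4 in all.

['ig', 'ig', 'ig', 'ig']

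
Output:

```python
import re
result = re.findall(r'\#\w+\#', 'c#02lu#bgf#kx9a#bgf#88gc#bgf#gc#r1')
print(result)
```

Since nothing is captured, `findall` lists the 4 matched substrings directly.

['#02lu#', '#kx9a#', '#88gc#', '#gc#']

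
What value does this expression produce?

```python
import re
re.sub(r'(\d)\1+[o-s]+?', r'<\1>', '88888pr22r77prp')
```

'<8>r<2><7>rp'

`\1` has to match the exact text group 1 already captured.
Matches: at [0:6] → '88888p'; at [7:10] → '22r'; at [10:13] → '77p'.
Each match is replaced using the text its own group 1 captured.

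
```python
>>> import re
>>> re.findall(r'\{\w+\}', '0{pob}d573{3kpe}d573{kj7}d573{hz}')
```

No capturing groups, so `findall` returns the 4 full match strings.

['{pob}', '{3kpe}', '{kj7}', '{hz}']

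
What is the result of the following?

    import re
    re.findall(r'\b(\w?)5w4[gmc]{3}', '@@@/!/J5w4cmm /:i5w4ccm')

['J', 'i']

This matches a word boundary (`\b`, zero-width); then optionally a word character (captured); then the literal '5w4', then exactly 3 of one of [gmc].
Walking the string: at [6:13] match 'J5w4cmm', group 1 = 'J'; at [16:23] match 'i5w4ccm', group 1 = 'i'.
One capturing group, so `findall` returns just the captured substring from each match — 2 in all.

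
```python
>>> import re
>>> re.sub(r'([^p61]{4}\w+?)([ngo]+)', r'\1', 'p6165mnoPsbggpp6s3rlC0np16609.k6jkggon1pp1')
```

'p6165mnoPsbpp6s3rlC0p16609.k6jk1pp1'

Pattern: exactly 4 of any character except [p61], then one or more of a word character (lazy) (captured); then one or more of one of [ngo] (captured).
A `+?`/`*?`/`{m,n}?` starts at its minimum and grows only as far as needed for what follows to match.
Matches: at [4:13] → '5mnoPsbgg'; at [16:23] → 's3rlC0n'; at [27:38] → '09.k6jkggon'.
`\1` in the replacement pulls in group 1's text for each match.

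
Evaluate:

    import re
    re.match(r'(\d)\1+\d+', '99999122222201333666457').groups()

The match spans [0:23] → '99999122222201333666457'.
Captured: group 1 = '9'.

('9',)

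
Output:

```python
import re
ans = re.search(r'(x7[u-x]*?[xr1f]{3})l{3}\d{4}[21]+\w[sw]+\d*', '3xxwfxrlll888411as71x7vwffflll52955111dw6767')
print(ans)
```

None

The pattern matches the literal 'x7', then zero or more of a character in [u-x] (lazy), then exactly 3 of one of [xr1f] (captured); then exactly 3 of the literal 'l', then exactly 4 of a digit, then one or more of one of [21]; then a word character; then one or more of one of [sw], then zero or more of a digit.
`search` walks the string left to right and returns the first match it finds.
Here the pattern never matches, so the call returns None.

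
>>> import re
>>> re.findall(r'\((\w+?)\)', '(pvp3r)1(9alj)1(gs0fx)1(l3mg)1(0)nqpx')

['pvp3r', '9alj', 'gs0fx', 'l3mg', '0']

Matches: at [0:7] match '(pvp3r)', group 1 = 'pvp3r'; at [8:14] match '(9alj)', group 1 = '9alj'; at [15:22] match '(gs0fx)', group 1 = 'gs0fx'; at [23:29] match '(l3mg)', group 1 = 'l3mg'; at [30:33] match '(0)', group 1 = '0'.
Because there's exactly one group, `findall` drops the full match and keeps group 1 from each hit.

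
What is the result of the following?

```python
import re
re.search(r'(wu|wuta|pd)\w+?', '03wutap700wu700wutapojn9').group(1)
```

'wu'

Branches in `(...|...)` are attempted left-to-right; the first branch that allows the whole pattern to succeed is taken.
`search` walks the string left to right and returns the first match it finds.
The match spans [2:5] → 'wut'.
Captured: group 1 = 'wu'.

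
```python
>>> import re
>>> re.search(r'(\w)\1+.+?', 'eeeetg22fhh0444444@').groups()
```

('e',)

After group 1 captures some text, `\1` only succeeds where that same text appears again.
`search` walks the string left to right and returns the first match it finds.
The match spans [0:5] → 'eeeet'.
Captured: group 1 = 'e'.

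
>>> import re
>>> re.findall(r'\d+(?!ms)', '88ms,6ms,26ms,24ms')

['8', '2', '2']

A negative assertion filters positions out without eating any characters.
Since nothing is captured, `findall` lists the 3 matched substrings directly.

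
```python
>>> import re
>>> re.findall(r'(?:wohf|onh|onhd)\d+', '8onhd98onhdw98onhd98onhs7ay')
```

Matches: at [1:7] → 'onhd98'; at [14:20] → 'onhd98'.
Since nothing is captured, `findall` lists the 2 matched substrings directly.

['onhd98', 'onhd98']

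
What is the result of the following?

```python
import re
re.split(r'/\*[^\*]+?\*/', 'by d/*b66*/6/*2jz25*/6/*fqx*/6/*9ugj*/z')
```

['by d', '6', '6', '6', 'z']

Matches to split on: at [4:11] → '/*b66*/'; at [12:21] → '/*2jz25*/'; at [22:29] → '/*fqx*/'; at [30:38] → '/*9ugj*/'.
Splitting on the pattern gives 5 pieces.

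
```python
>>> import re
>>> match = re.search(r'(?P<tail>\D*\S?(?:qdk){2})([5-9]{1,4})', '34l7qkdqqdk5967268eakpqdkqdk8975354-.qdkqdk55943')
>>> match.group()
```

'eakpqdkqdk8975'

The match spans [18:32] → 'eakpqdkqdk8975'.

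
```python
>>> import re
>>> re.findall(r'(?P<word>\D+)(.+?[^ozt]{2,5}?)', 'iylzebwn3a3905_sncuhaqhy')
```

[('iylzebwn', '3a3'), ('_sncuha', 'qhy')]

Pattern: one or more of a non-digit (captured as 'word'); then one or more of any character (lazy), then 2 to 5 of any character except [ozt] (lazy) (captured).
A non-greedy quantifier consumes as few characters as it can — just enough that the remainder of the pattern still matches from where it stops; whatever follows it matches normally.
Matches: at [0:11] match 'iylzebwn3a3', groups = ('iylzebwn', '3a3'); at [14:24] match '_sncuhaqhy', groups = ('_sncuha', 'qhy').
With 2 capturing groups, `findall` returns a 2-tuple per match.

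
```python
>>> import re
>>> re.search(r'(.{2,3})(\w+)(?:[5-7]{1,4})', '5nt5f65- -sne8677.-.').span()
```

Pattern: 2 to 3 of any character (captured); then one or more of a word character (captured); then 1 to 4 of a character in [5-7] (non-capturing group).
`re.search` scans for the first position where the pattern succeeds.
The match spans [0:7] → '5nt5f65'.
Captured: group 1 = '5nt', group 2 = '5f6'.

(0, 7)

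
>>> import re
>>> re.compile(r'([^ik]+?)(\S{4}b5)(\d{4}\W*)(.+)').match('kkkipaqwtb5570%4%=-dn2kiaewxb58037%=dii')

None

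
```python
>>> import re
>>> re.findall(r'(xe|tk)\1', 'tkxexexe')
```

['xe']

`\1` is not a pattern — it's the concrete string captured by group 1, re-applied verbatim.
One capturing group, so `findall` returns just the captured substring from the one match — 1 in all.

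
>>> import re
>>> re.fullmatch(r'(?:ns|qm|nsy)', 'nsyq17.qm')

`re.fullmatch` is like wrapping the pattern in `^…$` (in single-line mode).
Here the string isn't matched end-to-end, so the call returns None.

None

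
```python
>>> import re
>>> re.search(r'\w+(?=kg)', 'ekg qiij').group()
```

'e'

The positive lookaround only admits positions where the adjacent text matches; those characters stay outside the span.
The match spans [0:1] → 'e'.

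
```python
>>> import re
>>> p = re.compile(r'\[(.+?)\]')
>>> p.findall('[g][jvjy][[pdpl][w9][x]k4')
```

['g', 'jvjy', '[pdpl', 'w9', 'x']

With the lazy modifier that quantifier settles for the fewest repetitions that let the rest of the pattern succeed (the atoms after it are unaffected and can still be greedy).
Scanning left to right: at [0:3] match '[g]', group 1 = 'g'; at [3:9] match '[jvjy]', group 1 = 'jvjy'; at [9:16] match '[[pdpl]', group 1 = '[pdpl'; at [16:20] match '[w9]', group 1 = 'w9'; at [20:23] match '[x]', group 1 = 'x'.
One capturing group, so `findall` returns just the captured substring from each match — 5 in all.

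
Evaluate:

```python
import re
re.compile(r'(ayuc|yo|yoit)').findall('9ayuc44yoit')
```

Alternation isn't longest-match — the leftmost alternative that fits at this position is chosen.
`findall` collects group 1 from each match (2 total).

['ayuc', 'yo']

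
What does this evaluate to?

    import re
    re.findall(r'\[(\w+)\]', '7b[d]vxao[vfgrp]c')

Walking the string: at [2:5] match '[d]', group 1 = 'd'; at [9:16] match '[vfgrp]', group 1 = 'vfgrp'.
One capturing group, so `findall` returns just the captured substring from each match — 2 in all.

['d', 'vfgrp']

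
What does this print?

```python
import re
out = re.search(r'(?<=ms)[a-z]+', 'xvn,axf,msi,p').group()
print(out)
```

i

The `(?=…)`/`(?<=…)` assertion just peeks at neighbouring text; it doesn't advance the match position.
`re.search` tries every starting position until one works.
The match spans [10:11] → 'i'.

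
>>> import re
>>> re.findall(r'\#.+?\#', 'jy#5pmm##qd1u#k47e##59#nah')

['#5pmm#', '#qd1u#', '##59#']

Lazy quantifiers expand one character at a time until the remainder of the pattern can match.
Scanning left to right: at [2:8] → '#5pmm#'; at [8:14] → '#qd1u#'; at [18:23] → '##59#'.
No capturing groups, so `findall` returns the 3 full match strings.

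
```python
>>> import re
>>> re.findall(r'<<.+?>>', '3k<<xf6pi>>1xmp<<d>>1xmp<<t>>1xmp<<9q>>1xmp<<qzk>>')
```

['<<xf6pi>>', '<<d>>', '<<t>>', '<<9q>>', '<<qzk>>']

The `?` after the quantifier makes it lazy — it takes as little as possible before letting the rest of the pattern try.
Since nothing is captured, `findall` lists the 5 matched substrings directly.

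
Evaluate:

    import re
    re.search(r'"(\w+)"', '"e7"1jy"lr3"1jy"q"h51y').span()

(0, 4)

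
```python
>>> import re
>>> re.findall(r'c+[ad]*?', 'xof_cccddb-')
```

['ccc']

This matches one or more of a literal 'c'; then zero or more of one of [ad] (lazy).
Scanning left to right: at [4:7] → 'ccc'.
`findall` yields the raw match text (1 of them) because the pattern has no groups.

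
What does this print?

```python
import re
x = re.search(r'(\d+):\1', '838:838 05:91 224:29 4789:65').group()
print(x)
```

The backreference `\1` re-matches whatever the first group consumed, character for character.
`re.search` tries every starting position until one works.
The match spans [0:7] → '838:838'.
Captured: group 1 = '838'.

838:838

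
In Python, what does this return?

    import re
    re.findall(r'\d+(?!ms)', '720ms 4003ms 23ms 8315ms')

A negative assertion filters positions out without eating any characters.
Scanning left to right: at [0:2] → '72'; at [6:9] → '400'; at [13:14] → '2'; at [18:21] → '831'.
Since nothing is captured, `findall` lists the 4 matched substrings directly.

['72', '400', '2', '831']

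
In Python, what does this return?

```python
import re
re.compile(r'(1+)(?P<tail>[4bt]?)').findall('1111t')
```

This matches one or more of a literal '1' (captured); then optionally one of [4bt] (captured as 'tail').
Matches: at [0:5] match '1111t', groups = ('1111', 't').
`findall` packs the 2 group values into a tuple for every match.

[('1111', 't')]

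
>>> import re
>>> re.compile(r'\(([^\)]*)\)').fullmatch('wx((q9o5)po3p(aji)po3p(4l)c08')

For `fullmatch`, every character of the input must be accounted for by the pattern.
Here the string isn't matched end-to-end, so the call returns None.

None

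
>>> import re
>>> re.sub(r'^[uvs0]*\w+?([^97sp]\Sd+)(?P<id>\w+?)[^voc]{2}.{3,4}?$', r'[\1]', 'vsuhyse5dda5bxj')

'[e5d]'

Pattern: anchored at the start of the string; then zero or more of one of [uvs0], then one or more of a word character (lazy); then any character except [97sp], then a non-whitespace character, then one or more of the literal 'd' (captured); then one or more of a word character (lazy) (captured as 'id'); then exactly 2 of any character except [voc], then 3 to 4 of any character (lazy); then anchored at the end.
Matches: at [0:15] → 'vsuhyse5dda5bxj'.
`\1` in the replacement pulls in group 1's text for each match.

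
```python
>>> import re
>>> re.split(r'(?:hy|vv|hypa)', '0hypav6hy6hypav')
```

['0', 'pav6', '6', 'pav']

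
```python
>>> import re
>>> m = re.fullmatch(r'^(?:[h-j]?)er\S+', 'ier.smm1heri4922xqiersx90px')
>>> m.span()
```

The pattern matches anchored at the start of the string; then optionally a character in [h-j] (non-capturing group); then the literal 'er', then one or more of a non-whitespace character.
For `fullmatch`, every character of the input must be accounted for by the pattern.
The match spans [0:27] → 'ier.smm1heri4922xqiersx90px'.

(0, 27)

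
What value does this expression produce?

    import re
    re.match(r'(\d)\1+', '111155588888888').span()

`re.match` only tries the pattern at the start of the string.
The match spans [0:4] → '1111'.

(0, 4)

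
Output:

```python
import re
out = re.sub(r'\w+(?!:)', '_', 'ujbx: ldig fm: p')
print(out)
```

_x: _ _m: _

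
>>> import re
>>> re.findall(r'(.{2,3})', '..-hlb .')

The pattern matches 2 to 3 of any character (captured).
Scanning left to right: at [0:3] match '..-', group 1 = '..-'; at [3:6] match 'hlb', group 1 = 'hlb'; at [6:8] match ' .', group 1 = ' .'.
One capturing group, so `findall` returns just the captured substring from each match — 3 in all.

['..-', 'hlb', ' .']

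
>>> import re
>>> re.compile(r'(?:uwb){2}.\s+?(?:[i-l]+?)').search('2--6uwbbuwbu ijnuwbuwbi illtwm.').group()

'uwbuwbi i'

Pattern: the literal 'uwb' repeated 2 times, then any character, then one or more of whitespace (lazy); then one or more of a character in [i-l] (lazy) (non-capturing group).
`search` walks the string left to right and returns the first match it finds.
The match spans [16:25] → 'uwbuwbi i'.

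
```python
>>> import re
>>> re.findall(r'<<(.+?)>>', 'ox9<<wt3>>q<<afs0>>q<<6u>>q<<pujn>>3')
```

['wt3', 'afs0', '6u', 'pujn']

Matches: at [3:10] match '<<wt3>>', group 1 = 'wt3'; at [11:19] match '<<afs0>>', group 1 = 'afs0'; at [20:26] match '<<6u>>', group 1 = '6u'; at [27:35] match '<<pujn>>', group 1 = 'pujn'.
With a single group, `findall` returns only what that group captured — 4 items.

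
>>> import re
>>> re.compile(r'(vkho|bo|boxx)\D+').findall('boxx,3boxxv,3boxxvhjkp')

Alternation tries branches left to right and keeps the first one that lets the overall match succeed at that position.
Walking the string: at [0:5] match 'boxx,', group 1 = 'bo'; at [6:12] match 'boxxv,', group 1 = 'bo'; at [13:22] match 'boxxvhjkp', group 1 = 'bo'.
Because there's exactly one group, `findall` drops the full match and keeps group 1 from each hit.

['bo', 'bo', 'bo']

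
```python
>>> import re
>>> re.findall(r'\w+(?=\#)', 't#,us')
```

['t']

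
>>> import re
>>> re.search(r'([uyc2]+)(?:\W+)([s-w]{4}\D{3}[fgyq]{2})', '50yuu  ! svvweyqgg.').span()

(2, 18)

This matches one or more of one of [uyc2] (captured); then one or more of a non-word character (non-capturing group); then exactly 4 of a character in [s-w], then exactly 3 of a non-digit, then exactly 2 of one of [fgyq] (captured).
Unlike `match`, `search` isn't anchored — it looks for the pattern anywhere in the string.
The match spans [2:18] → 'yuu  ! svvweyqgg'.
Captured: group 1 = 'yuu', group 2 = 'svvweyqgg'.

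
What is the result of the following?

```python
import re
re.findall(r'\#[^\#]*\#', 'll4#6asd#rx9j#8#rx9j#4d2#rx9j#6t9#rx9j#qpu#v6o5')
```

['#6asd#', '#8#', '#4d2#', '#6t9#', '#qpu#']

With no groups in the pattern, `findall` gives back each whole match — 5 here.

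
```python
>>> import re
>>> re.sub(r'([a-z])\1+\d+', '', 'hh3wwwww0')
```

A backreference is literal: `\1` must see the identical characters the first group matched.
Matches: at [0:3] → 'hh3'; at [3:9] → 'wwwww0'.
Each match is replaced by ''.

''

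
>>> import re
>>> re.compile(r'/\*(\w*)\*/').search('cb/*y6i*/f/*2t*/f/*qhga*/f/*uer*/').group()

`re.search` tries every starting position until one works.
The match spans [2:9] → '/*y6i*/'.
Captured: group 1 = 'y6i'.

'/*y6i*/'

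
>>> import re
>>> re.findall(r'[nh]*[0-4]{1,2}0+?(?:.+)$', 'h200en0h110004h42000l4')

Pattern: zero or more of one of [nh]; then 1 to 2 of a character in [0-4], then one or more of the literal '0' (lazy); then one or more of any character (non-capturing group); then anchored at the end.
With no groups in the pattern, `findall` gives back each whole match — 1 here.

['h200en0h110004h42000l4']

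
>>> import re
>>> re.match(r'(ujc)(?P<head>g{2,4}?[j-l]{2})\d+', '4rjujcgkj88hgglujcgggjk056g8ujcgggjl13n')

None

Pattern: the literal 'uj', then the literal 'c' (captured); then 2 to 4 of the literal 'g' (lazy), then exactly 2 of a character in [j-l] (captured as 'head'); then one or more of a digit.
`re.match` won't scan ahead — the pattern has to work from the very first character.
Here position 0 doesn't satisfy it, so the call returns None.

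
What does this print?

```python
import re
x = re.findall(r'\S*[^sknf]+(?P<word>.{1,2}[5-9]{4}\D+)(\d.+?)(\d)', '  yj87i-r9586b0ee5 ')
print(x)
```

Pattern: zero or more of a non-whitespace character; then one or more of any character except [sknf]; then 1 to 2 of any character, then exactly 4 of a character in [5-9], then one or more of a non-digit (captured as 'word'); then a digit, then one or more of any character (lazy) (captured); then a digit (captured).
Matches: at [0:18] match '  yj87i-r9586b0ee5', groups = ('r9586b', '0ee', '5').
Multiple groups make `findall` return tuples — one 3-tuple for the one match.

[('r9586b', '0ee', '5')]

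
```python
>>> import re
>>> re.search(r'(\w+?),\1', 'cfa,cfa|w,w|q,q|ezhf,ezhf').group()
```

'cfa,cfa'

`\1` has to match the exact text group 1 already captured.
The match spans [0:7] → 'cfa,cfa'.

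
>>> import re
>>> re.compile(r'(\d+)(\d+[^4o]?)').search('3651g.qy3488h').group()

Pattern: one or more of a digit (captured); then one or more of a digit, then optionally any character except [4o] (captured).
`re.search` tries every starting position until one works.
The match spans [0:5] → '3651g'.
Captured: group 1 = '365', group 2 = '1g'.

'3651g'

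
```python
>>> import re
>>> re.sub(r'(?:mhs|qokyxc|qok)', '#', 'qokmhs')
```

'##'

Matches: at [0:3] → 'qok'; at [3:6] → 'mhs'.
`sub` substitutes '#' at each match site.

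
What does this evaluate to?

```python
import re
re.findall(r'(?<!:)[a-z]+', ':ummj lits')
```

['mmj', 'lits']

Because the assertion is negative and zero-width, positions next to the forbidden text are skipped.
`findall` yields the raw match text (2 of them) because the pattern has no groups.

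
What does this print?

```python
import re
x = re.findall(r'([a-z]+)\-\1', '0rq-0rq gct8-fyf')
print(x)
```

[]

A backreference is literal: `\1` must see the identical characters the first group matched.
One capturing group, so `findall` returns just the captured substring from each match — 0 in all.
Nothing in the string satisfies the pattern, so the list is empty.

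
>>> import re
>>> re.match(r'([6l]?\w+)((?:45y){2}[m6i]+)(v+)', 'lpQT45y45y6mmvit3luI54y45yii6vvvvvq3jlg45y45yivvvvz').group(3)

'vvvv'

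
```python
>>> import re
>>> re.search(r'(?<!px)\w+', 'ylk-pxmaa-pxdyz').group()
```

'ylk'

The negative lookahead/lookbehind blocks any match where the forbidden context is present.
`re.search` scans for the first position where the pattern succeeds.
The match spans [0:3] → 'ylk'.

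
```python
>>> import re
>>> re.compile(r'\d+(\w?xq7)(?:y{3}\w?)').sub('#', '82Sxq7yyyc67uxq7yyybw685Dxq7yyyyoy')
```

The pattern matches one or more of a digit; then optionally a word character, then the literal 'xq7' (captured); then exactly 3 of the literal 'y', then optionally a word character (non-capturing group).
Matches: at [0:10] → '82Sxq7yyyc'; at [10:20] → '67uxq7yyyb'; at [21:32] → '685Dxq7yyyy'.
Every occurrence is swapped for '#'.

'##w#oy'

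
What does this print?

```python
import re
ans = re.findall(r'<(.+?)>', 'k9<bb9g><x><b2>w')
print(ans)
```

Scanning left to right: at [2:8] match '<bb9g>', group 1 = 'bb9g'; at [8:11] match '<x>', group 1 = 'x'; at [11:15] match '<b2>', group 1 = 'b2'.
One capturing group, so `findall` returns just the captured substring from each match — 3 in all.

['bb9g', 'x', 'b2']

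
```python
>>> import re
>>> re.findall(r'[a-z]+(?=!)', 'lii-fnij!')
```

['fnij']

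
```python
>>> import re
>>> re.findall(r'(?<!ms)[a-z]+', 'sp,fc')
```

Because the assertion is negative and zero-width, positions next to the forbidden text are skipped.
`findall` yields the raw match text (2 of them) because the pattern has no groups.

['sp', 'fc']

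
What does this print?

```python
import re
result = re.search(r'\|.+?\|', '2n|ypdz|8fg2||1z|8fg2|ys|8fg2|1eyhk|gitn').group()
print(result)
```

|ypdz|

A non-greedy quantifier consumes as few characters as it can — just enough that the remainder of the pattern still matches from where it stops; whatever follows it matches normally.
`re.search` scans for the first position where the pattern succeeds.
The match spans [2:8] → '|ypdz|'.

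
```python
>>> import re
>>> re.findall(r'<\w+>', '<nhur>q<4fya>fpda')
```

Scanning left to right: at [0:6] → '<nhur>'; at [7:13] → '<4fya>'.
Since nothing is captured, `findall` lists the 2 matched substrings directly.

['<nhur>', '<4fya>']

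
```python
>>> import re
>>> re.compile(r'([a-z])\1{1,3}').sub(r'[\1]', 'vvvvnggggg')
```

After group 1 captures some text, `\1` only succeeds where that same text appears again.
`\1` in the replacement pulls in group 1's text for each match.

'[v]n[g]g'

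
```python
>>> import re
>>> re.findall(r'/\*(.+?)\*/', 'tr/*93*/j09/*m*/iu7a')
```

['93', 'm']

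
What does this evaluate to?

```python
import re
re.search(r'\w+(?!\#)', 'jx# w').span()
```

(0, 1)

A negative assertion filters positions out without eating any characters.
The match spans [0:1] → 'j'.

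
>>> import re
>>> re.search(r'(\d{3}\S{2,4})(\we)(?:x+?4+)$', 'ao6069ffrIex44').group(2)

'Ie'

The pattern matches exactly 3 of a digit, then 2 to 4 of a non-whitespace character (captured); then a word character, then the literal 'e' (captured); then one or more of the literal 'x' (lazy), then one or more of a literal '4' (non-capturing group); then anchored at the end.
`search` walks the string left to right and returns the first match it finds.
The match spans [2:14] → '6069ffrIex44'.
Captured: group 1 = '6069ffr', group 2 = 'Ie'.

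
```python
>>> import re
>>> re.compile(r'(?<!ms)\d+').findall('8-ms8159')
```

Because the assertion is negative and zero-width, positions next to the forbidden text are skipped.
Scanning left to right: at [0:1] → '8'; at [5:8] → '159'.
Since nothing is captured, `findall` lists the 2 matched substrings directly.

['8', '159']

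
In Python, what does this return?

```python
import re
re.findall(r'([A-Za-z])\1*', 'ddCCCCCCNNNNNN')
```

['d', 'C', 'N']

`\1` is not a pattern — it's the concrete string captured by group 1, re-applied verbatim.
`findall` collects group 1 from each match (3 total).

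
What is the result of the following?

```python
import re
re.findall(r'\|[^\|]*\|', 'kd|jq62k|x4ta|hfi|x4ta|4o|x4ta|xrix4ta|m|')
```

`findall` yields the raw match text (4 of them) because the pattern has no groups.

['|jq62k|', '|hfi|', '|4o|', '|xrix4ta|']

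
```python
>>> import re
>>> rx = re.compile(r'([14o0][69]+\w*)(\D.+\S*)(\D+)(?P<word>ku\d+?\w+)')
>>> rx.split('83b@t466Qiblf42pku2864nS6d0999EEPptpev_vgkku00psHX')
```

Pattern: one of [14o0], then one or more of one of [69], then zero or more of a word character (captured); then a non-digit, then one or more of any character, then zero or more of a non-whitespace character (captured); then one or more of a non-digit (captured); then the literal 'ku', then one or more of a digit (lazy), then one or more of a word character (captured as 'word').
Matches to split on: at [5:50] → '466Qiblf42pku2864nS6d0999EEPptpev_vgkku00psHX'.
The group in the pattern means `split` returns the separators' captures alongside the pieces.

['83b@t', '466Qiblf42pku2864nS6d0999EEPptpev_', 'vg', 'k', 'ku00psHX', '']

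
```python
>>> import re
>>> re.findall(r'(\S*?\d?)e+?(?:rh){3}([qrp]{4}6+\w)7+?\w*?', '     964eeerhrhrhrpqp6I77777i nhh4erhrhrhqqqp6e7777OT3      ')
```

[('964', 'rpqp6I'), ('nhh4', 'qqqp6e')]

Because the quantifier is non-greedy, it stops expanding at the earliest point where the rest of the pattern can succeed.
`findall` packs the 2 group values into a tuple for every match.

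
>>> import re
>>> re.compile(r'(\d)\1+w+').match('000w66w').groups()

('0',)

`\1` is not a pattern — it's the concrete string captured by group 1, re-applied verbatim.
With `match`, the pattern is implicitly anchored at the beginning.
The match spans [0:4] → '000w'.
Captured: group 1 = '0'.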